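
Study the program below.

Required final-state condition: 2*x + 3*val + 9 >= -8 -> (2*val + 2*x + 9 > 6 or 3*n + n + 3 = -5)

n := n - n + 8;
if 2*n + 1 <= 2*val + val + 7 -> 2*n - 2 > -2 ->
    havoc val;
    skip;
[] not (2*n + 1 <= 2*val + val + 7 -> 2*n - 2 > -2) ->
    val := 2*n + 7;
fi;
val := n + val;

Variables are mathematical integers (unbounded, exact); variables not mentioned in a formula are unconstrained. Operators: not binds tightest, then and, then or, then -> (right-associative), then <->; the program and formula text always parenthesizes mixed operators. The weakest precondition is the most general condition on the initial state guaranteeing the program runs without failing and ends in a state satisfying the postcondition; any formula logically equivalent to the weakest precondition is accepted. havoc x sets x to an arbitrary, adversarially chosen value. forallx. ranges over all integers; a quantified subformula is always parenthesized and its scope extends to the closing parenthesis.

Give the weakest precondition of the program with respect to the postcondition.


Working backward. After the program, the postcondition 2*x + 3*val + 9 >= -8 -> (2*val + 2*x + 9 > 6 or 3*n + n + 3 = -5) must hold; in canonical form it is 3*val + 2*x >= -17 -> (2*val + 2*x > -3 or 4*n = -8).
Before val := n + val: 3*n + 3*val + 2*x >= -17 -> (2*n + 2*val + 2*x > -3 or 4*n = -8)
Then branch requires forall val_1. (3*n + 3*val_1 + 2*x >= -17 -> (2*n + 2*val_1 + 2*x > -3 or 4*n = -8)); else branch requires 9*n + 2*x >= -38 -> (6*n + 2*x > -17 or 4*n = -8).
Before the if: ((2*n <= 3*val + 6 -> 2*n > 0) -> (forall val_1. (3*n + 3*val_1 + 2*x >= -17 -> (2*n + 2*val_1 + 2*x > -3 or 4*n = -8)))) and ((not (2*n <= 3*val + 6 -> 2*n > 0)) -> (9*n + 2*x >= -38 -> (6*n + 2*x > -17 or 4*n = -8)))
Before n := n - n + 8: forall val_1. (3*val_1 + 2*x >= -41 -> 2*val_1 + 2*x > -19)
Answer: WP = forall val_1. (3*val_1 + 2*x >= -41 -> 2*val_1 + 2*x > -19)


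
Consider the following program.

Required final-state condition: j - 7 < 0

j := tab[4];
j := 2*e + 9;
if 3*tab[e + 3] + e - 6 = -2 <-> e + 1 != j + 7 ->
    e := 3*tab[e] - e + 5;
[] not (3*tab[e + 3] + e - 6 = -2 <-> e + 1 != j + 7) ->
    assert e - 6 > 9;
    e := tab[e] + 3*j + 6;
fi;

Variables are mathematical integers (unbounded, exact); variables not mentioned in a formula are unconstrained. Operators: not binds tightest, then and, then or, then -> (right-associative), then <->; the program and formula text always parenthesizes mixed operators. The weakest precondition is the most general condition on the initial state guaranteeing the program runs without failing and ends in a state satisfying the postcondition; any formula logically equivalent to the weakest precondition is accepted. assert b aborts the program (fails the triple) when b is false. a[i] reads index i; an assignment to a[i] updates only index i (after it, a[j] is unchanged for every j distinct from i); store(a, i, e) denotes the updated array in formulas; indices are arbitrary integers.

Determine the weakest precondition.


Working backward. After the program, the postcondition j - 7 < 0 must hold; in canonical form it is j < 7.
Then branch requires j < 7; else branch requires e > 15 and j < 7.
Before the if: ((3*tab[e + 3] + e = 4 <-> e != j + 6) -> j < 7) and ((not (3*tab[e + 3] + e = 4 <-> e != j + 6)) -> (e > 15 and j < 7))
Before j := 2*e + 9: ((3*tab[e + 3] + e = 4 <-> e != -15) -> 2*e < -2) and ((not (3*tab[e + 3] + e = 4 <-> e != -15)) -> (e > 15 and 2*e < -2))
Before j := tab[4]: ((3*tab[e + 3] + e = 4 <-> e != -15) -> 2*e < -2) and ((not (3*tab[e + 3] + e = 4 <-> e != -15)) -> (e > 15 and 2*e < -2))
Answer: WP = ((3*tab[e + 3] + e = 4 <-> e != -15) -> 2*e < -2) and ((not (3*tab[e + 3] + e = 4 <-> e != -15)) -> (e > 15 and 2*e < -2))


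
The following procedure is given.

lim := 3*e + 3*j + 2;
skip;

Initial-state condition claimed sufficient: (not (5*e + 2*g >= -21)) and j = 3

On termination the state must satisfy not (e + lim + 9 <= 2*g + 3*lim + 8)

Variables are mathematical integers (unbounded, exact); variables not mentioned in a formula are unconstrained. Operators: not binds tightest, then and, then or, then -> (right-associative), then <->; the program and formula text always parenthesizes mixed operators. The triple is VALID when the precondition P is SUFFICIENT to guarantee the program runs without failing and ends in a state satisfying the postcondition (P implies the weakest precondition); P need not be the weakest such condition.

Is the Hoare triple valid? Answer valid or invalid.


Working backward. After the program, the postcondition not (e + lim + 9 <= 2*g + 3*lim + 8) must hold; in canonical form it is not (e <= 2*g + 2*lim - 1).
Before skip: not (e <= 2*g + 2*lim - 1)
Before lim := 3*e + 3*j + 2: not (5*e + 2*g + 6*j >= -3)
The weakest precondition is not (5*e + 2*g + 6*j >= -3).
Check whether (not (5*e + 2*g >= -21)) and j = 3 implies it.
Every state satisfying the precondition satisfies the weakest precondition: the implication holds.
Answer: valid


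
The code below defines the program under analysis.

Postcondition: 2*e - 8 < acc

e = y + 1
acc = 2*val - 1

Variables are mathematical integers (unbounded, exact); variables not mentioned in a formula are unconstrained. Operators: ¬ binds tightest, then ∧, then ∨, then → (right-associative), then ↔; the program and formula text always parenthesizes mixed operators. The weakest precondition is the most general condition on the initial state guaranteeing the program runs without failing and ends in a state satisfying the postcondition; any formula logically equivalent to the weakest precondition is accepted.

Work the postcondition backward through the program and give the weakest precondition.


Working backward. After the program, the postcondition 2*e - 8 < acc must hold; in canonical form it is 2*e < acc + 8.
Before acc := 2*val - 1: 2*e < 2*val + 7
Before e := y + 1: 2*y < 2*val + 5
Answer: WP = 2*y < 2*val + 5


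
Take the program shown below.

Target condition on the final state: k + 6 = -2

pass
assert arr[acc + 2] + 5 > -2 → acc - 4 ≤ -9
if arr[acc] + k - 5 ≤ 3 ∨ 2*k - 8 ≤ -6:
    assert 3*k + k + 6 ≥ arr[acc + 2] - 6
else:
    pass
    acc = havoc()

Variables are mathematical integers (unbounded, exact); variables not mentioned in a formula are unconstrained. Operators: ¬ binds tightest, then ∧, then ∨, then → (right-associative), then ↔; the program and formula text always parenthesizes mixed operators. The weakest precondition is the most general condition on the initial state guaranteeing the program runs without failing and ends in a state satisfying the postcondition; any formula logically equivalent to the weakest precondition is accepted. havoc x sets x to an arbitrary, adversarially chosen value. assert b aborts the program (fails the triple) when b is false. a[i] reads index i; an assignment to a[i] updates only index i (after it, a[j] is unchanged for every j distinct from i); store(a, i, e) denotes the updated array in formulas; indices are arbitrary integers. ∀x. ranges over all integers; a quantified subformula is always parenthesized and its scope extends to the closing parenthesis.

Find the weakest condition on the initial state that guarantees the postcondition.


Working backward. After the program, the postcondition k + 6 = -2 must hold; in canonical form it is k = -8.
Then branch requires 4*k ≥ arr[acc + 2] - 12 ∧ k = -8; else branch requires k = -8.
Before the if: ((arr[acc] + k ≤ 8 ∨ 2*k ≤ 2) → (4*k ≥ arr[acc + 2] - 12 ∧ k = -8)) ∧ ((¬(arr[acc] + k ≤ 8 ∨ 2*k ≤ 2)) → k = -8)
Before assert arr[acc + 2] + 5 > -2 → acc - 4 ≤ -9: (arr[acc + 2] > -7 → acc ≤ -5) ∧ ((arr[acc] + k ≤ 8 ∨ 2*k ≤ 2) → (4*k ≥ arr[acc + 2] - 12 ∧ k = -8)) ∧ ((¬(arr[acc] + k ≤ 8 ∨ 2*k ≤ 2)) → k = -8)
Before skip: (arr[acc + 2] > -7 → acc ≤ -5) ∧ ((arr[acc] + k ≤ 8 ∨ 2*k ≤ 2) → (4*k ≥ arr[acc + 2] - 12 ∧ k = -8)) ∧ ((¬(arr[acc] + k ≤ 8 ∨ 2*k ≤ 2)) → k = -8)
Answer: WP = (arr[acc + 2] > -7 → acc ≤ -5) ∧ ((arr[acc] + k ≤ 8 ∨ 2*k ≤ 2) → (4*k ≥ arr[acc + 2] - 12 ∧ k = -8)) ∧ ((¬(arr[acc] + k ≤ 8 ∨ 2*k ≤ 2)) → k = -8)


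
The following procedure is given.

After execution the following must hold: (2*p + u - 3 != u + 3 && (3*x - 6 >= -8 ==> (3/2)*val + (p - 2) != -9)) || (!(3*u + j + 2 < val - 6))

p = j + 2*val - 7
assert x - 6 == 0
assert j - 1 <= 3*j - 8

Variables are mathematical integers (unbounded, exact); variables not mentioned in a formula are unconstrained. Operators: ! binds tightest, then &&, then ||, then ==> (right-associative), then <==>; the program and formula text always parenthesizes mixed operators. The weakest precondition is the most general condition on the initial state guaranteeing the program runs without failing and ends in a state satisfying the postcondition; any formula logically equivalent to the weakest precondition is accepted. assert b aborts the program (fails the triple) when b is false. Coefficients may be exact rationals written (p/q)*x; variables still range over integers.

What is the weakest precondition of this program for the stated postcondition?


Working backward. After the program, the postcondition (2*p + u - 3 != u + 3 && (3*x - 6 >= -8 ==> (3/2)*val + (p - 2) != -9)) || (!(3*u + j + 2 < val - 6)) must hold; in canonical form it is (2*p != 6 && (3*x >= -2 ==> p + (3/2)*val != -7)) || (!(j + 3*u < val - 8)).
Before assert j - 1 <= 3*j - 8: 2*j >= 7 && ((2*p != 6 && (3*x >= -2 ==> p + (3/2)*val != -7)) || (!(j + 3*u < val - 8)))
Before assert x - 6 == 0: x == 6 && 2*j >= 7 && ((2*p != 6 && (3*x >= -2 ==> p + (3/2)*val != -7)) || (!(j + 3*u < val - 8)))
Before p := j + 2*val - 7: x == 6 && 2*j >= 7 && ((2*j + 4*val != 20 && (3*x >= -2 ==> j + (7/2)*val != 0)) || (!(j + 3*u < val - 8)))
Answer: WP = x == 6 && 2*j >= 7 && ((2*j + 4*val != 20 && (3*x >= -2 ==> j + (7/2)*val != 0)) || (!(j + 3*u < val - 8)))


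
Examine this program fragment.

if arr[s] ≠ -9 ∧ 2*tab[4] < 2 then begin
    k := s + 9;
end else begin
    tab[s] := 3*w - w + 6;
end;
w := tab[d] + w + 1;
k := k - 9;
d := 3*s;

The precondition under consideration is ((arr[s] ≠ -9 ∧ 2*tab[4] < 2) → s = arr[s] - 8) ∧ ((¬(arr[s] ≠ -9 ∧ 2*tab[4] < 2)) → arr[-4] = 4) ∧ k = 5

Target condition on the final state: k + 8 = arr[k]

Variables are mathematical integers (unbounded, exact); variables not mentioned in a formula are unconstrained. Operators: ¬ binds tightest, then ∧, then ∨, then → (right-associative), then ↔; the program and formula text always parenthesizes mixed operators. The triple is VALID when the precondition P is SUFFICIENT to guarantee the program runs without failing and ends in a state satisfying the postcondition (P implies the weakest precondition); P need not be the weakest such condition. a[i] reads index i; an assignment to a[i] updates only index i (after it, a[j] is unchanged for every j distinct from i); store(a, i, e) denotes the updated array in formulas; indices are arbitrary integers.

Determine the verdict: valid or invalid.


Working backward. After the program, the postcondition k + 8 = arr[k] must hold; in canonical form it is k = arr[k] - 8.
Before d := 3*s: k = arr[k] - 8
Before k := k - 9: k = arr[k - 9] + 1
Before w := tab[d] + w + 1: k = arr[k - 9] + 1
Then branch requires s = arr[s] - 8; else branch requires k = arr[k - 9] + 1.
Before the if: ((arr[s] ≠ -9 ∧ 2*tab[4] < 2) → s = arr[s] - 8) ∧ ((¬(arr[s] ≠ -9 ∧ 2*tab[4] < 2)) → k = arr[k - 9] + 1)
The weakest precondition is ((arr[s] ≠ -9 ∧ 2*tab[4] < 2) → s = arr[s] - 8) ∧ ((¬(arr[s] ≠ -9 ∧ 2*tab[4] < 2)) → k = arr[k - 9] + 1).
Check whether ((arr[s] ≠ -9 ∧ 2*tab[4] < 2) → s = arr[s] - 8) ∧ ((¬(arr[s] ≠ -9 ∧ 2*tab[4] < 2)) → arr[-4] = 4) ∧ k = 5 implies it.
Every state satisfying the precondition satisfies the weakest precondition: the implication holds.
Answer: valid


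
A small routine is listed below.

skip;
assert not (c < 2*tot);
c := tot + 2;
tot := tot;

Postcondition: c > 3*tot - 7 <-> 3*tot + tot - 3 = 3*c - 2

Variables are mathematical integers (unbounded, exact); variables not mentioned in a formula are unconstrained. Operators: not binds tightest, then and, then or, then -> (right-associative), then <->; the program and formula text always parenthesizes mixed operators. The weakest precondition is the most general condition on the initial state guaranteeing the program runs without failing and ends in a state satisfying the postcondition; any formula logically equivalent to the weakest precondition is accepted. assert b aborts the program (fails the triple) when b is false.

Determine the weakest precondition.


Working backward. After the program, the postcondition c > 3*tot - 7 <-> 3*tot + tot - 3 = 3*c - 2 must hold; in canonical form it is c > 3*tot - 7 <-> 4*tot = 3*c + 1.
Before tot := tot: c > 3*tot - 7 <-> 4*tot = 3*c + 1
Before c := tot + 2: 2*tot < 9 <-> tot = 7
Before assert not (c < 2*tot): (not (c < 2*tot)) and (2*tot < 9 <-> tot = 7)
Before skip: (not (c < 2*tot)) and (2*tot < 9 <-> tot = 7)
Answer: WP = (not (c < 2*tot)) and (2*tot < 9 <-> tot = 7)


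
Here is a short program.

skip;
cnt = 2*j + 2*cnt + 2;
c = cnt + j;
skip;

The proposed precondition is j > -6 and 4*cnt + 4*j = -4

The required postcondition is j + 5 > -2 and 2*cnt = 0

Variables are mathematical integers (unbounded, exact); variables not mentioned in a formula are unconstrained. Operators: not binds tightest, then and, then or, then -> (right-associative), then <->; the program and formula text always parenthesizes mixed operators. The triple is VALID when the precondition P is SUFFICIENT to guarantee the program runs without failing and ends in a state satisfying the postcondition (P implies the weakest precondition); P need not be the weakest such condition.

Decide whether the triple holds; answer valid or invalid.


Working backward. After the program, the postcondition j + 5 > -2 and 2*cnt = 0 must hold; in canonical form it is j > -7 and 2*cnt = 0.
Before skip: j > -7 and 2*cnt = 0
Before c := cnt + j: j > -7 and 2*cnt = 0
Before cnt := 2*j + 2*cnt + 2: j > -7 and 4*cnt + 4*j = -4
Before skip: j > -7 and 4*cnt + 4*j = -4
The weakest precondition is j > -7 and 4*cnt + 4*j = -4.
Check whether j > -6 and 4*cnt + 4*j = -4 implies it.
Every state satisfying the precondition satisfies the weakest precondition: the implication holds.
Answer: valid


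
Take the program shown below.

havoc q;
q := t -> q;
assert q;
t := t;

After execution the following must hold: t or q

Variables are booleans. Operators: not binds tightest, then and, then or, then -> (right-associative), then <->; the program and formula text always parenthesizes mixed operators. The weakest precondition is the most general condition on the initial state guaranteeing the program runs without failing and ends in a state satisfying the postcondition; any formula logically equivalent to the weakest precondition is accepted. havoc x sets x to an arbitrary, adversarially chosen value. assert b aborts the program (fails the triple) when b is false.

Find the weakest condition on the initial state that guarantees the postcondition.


Working backward. After the program, t or q must hold.
Before t := t: t or q
Before assert q: q and (t or q)
Before q := t -> q: (t -> q) and (t or (t -> q))
Before havoc q: not t
Answer: WP = not t


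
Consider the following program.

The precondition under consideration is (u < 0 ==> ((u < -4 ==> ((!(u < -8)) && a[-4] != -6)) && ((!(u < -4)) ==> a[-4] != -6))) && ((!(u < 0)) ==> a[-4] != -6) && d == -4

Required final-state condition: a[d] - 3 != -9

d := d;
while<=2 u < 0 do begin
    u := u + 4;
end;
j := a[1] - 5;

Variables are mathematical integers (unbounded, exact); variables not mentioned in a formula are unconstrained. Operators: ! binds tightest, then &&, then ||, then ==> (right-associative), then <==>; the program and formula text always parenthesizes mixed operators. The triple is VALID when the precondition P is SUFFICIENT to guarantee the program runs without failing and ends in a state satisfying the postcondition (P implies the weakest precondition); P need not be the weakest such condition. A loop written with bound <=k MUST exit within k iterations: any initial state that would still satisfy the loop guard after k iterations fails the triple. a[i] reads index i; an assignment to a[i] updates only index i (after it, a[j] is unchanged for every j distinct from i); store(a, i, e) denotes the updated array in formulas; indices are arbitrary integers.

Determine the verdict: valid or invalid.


Working backward. After the program, the postcondition a[d] - 3 != -9 must hold; in canonical form it is a[d] != -6.
Before j := a[1] - 5: a[d] != -6
Before the loop (bound <=2), unroll the exhaustion recursion (WP_0 = exit-now case; WP_j = one more guarded iteration, up to j = 2):
  WP_0: (!(u < 0)) && a[d] != -6
  WP_1: (u < 0 ==> ((!(u < -4)) && a[d] != -6)) && ((!(u < 0)) ==> a[d] != -6)
  WP_2: (u < 0 ==> ((u < -4 ==> ((!(u < -8)) && a[d] != -6)) && ((!(u < -4)) ==> a[d] != -6))) && ((!(u < 0)) ==> a[d] != -6)
So before the loop: (u < 0 ==> ((u < -4 ==> ((!(u < -8)) && a[d] != -6)) && ((!(u < -4)) ==> a[d] != -6))) && ((!(u < 0)) ==> a[d] != -6)
Before d := d: (u < 0 ==> ((u < -4 ==> ((!(u < -8)) && a[d] != -6)) && ((!(u < -4)) ==> a[d] != -6))) && ((!(u < 0)) ==> a[d] != -6)
The weakest precondition is (u < 0 ==> ((u < -4 ==> ((!(u < -8)) && a[d] != -6)) && ((!(u < -4)) ==> a[d] != -6))) && ((!(u < 0)) ==> a[d] != -6).
Check whether (u < 0 ==> ((u < -4 ==> ((!(u < -8)) && a[-4] != -6)) && ((!(u < -4)) ==> a[-4] != -6))) && ((!(u < 0)) ==> a[-4] != -6) && d == -4 implies it.
Every state satisfying the precondition satisfies the weakest precondition: the implication holds.
Answer: valid


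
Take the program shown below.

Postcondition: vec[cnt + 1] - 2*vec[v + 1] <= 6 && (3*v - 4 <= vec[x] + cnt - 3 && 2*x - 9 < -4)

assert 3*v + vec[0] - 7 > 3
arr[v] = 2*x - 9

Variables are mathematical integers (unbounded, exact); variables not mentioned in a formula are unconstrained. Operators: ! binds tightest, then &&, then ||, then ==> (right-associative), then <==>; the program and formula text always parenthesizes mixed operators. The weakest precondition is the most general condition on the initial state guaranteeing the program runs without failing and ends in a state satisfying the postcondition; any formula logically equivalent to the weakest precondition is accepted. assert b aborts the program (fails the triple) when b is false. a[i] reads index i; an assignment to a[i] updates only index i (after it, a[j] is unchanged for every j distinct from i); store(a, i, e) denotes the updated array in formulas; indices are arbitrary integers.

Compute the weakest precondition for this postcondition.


Working backward. After the program, the postcondition vec[cnt + 1] - 2*vec[v + 1] <= 6 && (3*v - 4 <= vec[x] + cnt - 3 && 2*x - 9 < -4) must hold; in canonical form it is vec[cnt + 1] <= 2*vec[v + 1] + 6 && 3*v <= vec[x] + cnt + 1 && 2*x < 5.
Before arr[v] := 2*x - 9: vec[cnt + 1] <= 2*vec[v + 1] + 6 && 3*v <= vec[x] + cnt + 1 && 2*x < 5
Before assert 3*v + vec[0] - 7 > 3: vec[0] + 3*v > 10 && vec[cnt + 1] <= 2*vec[v + 1] + 6 && 3*v <= vec[x] + cnt + 1 && 2*x < 5
Answer: WP = vec[0] + 3*v > 10 && vec[cnt + 1] <= 2*vec[v + 1] + 6 && 3*v <= vec[x] + cnt + 1 && 2*x < 5


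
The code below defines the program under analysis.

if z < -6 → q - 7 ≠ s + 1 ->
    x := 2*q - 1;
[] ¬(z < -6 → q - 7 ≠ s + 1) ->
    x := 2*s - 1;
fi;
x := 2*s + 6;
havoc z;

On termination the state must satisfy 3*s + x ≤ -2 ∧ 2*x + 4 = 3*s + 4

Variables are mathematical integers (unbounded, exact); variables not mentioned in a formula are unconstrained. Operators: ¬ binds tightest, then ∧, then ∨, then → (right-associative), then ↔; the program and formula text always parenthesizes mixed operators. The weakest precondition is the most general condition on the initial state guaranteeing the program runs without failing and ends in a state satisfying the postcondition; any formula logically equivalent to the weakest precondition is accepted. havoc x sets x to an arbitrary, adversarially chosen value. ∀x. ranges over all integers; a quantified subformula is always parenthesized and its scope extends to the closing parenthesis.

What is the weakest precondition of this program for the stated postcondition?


Working backward. After the program, the postcondition 3*s + x ≤ -2 ∧ 2*x + 4 = 3*s + 4 must hold; in canonical form it is 3*s + x ≤ -2 ∧ 2*x = 3*s.
Before havoc z: 3*s + x ≤ -2 ∧ 2*x = 3*s
Before x := 2*s + 6: 5*s ≤ -8 ∧ s = -12
Then branch requires 5*s ≤ -8 ∧ s = -12; else branch requires 5*s ≤ -8 ∧ s = -12.
Before the if: ((z < -6 → q ≠ s + 8) → (5*s ≤ -8 ∧ s = -12)) ∧ ((¬(z < -6 → q ≠ s + 8)) → (5*s ≤ -8 ∧ s = -12))
Answer: WP = ((z < -6 → q ≠ s + 8) → (5*s ≤ -8 ∧ s = -12)) ∧ ((¬(z < -6 → q ≠ s + 8)) → (5*s ≤ -8 ∧ s = -12))


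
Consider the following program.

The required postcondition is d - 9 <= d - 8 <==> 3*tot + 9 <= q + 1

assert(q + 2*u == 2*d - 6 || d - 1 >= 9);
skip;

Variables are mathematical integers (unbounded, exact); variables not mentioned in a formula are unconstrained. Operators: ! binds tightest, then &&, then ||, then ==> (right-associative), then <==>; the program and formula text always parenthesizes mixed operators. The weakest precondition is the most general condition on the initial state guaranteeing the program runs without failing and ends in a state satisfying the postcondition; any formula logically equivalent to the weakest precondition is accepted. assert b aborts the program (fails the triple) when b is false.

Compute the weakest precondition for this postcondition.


Working backward. After the program, the postcondition d - 9 <= d - 8 <==> 3*tot + 9 <= q + 1 must hold; in canonical form it is 3*tot <= q - 8.
Before skip: 3*tot <= q - 8
Before assert q + 2*u == 2*d - 6 || d - 1 >= 9: (q + 2*u == 2*d - 6 || d >= 10) && 3*tot <= q - 8
Answer: WP = (q + 2*u == 2*d - 6 || d >= 10) && 3*tot <= q - 8


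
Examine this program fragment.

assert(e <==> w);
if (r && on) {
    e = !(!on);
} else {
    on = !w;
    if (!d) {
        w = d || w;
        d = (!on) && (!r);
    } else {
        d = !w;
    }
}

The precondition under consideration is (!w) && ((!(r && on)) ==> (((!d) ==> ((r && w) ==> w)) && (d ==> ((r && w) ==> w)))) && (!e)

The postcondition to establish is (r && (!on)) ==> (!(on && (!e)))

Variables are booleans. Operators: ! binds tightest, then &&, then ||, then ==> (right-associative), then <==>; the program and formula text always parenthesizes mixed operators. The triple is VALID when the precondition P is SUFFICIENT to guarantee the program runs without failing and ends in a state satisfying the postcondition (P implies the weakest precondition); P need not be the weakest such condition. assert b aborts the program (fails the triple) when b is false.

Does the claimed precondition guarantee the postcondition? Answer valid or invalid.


Working backward. After the program, (r && (!on)) ==> (!(on && (!e))) must hold.
Then branch requires true; else branch requires ((!d) ==> ((r && w) ==> (!((!w) && (!e))))) && (d ==> ((r && w) ==> (!((!w) && (!e))))).
Before the if: (!(r && on)) ==> (((!d) ==> ((r && w) ==> (!((!w) && (!e))))) && (d ==> ((r && w) ==> (!((!w) && (!e))))))
Before assert e <==> w: (e <==> w) && ((!(r && on)) ==> (((!d) ==> ((r && w) ==> (!((!w) && (!e))))) && (d ==> ((r && w) ==> (!((!w) && (!e)))))))
The weakest precondition is (e <==> w) && ((!(r && on)) ==> (((!d) ==> ((r && w) ==> (!((!w) && (!e))))) && (d ==> ((r && w) ==> (!((!w) && (!e))))))).
Check whether (!w) && ((!(r && on)) ==> (((!d) ==> ((r && w) ==> w)) && (d ==> ((r && w) ==> w)))) && (!e) implies it.
Every state satisfying the precondition satisfies the weakest precondition: the implication holds.
Answer: valid


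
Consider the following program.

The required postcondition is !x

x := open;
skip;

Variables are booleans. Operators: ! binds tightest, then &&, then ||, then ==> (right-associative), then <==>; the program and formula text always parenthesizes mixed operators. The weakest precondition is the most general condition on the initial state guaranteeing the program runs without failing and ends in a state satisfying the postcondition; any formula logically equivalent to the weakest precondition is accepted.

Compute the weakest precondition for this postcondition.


Working backward. After the program, !x must hold.
Before skip: !x
Before x := open: !open
Answer: WP = !open


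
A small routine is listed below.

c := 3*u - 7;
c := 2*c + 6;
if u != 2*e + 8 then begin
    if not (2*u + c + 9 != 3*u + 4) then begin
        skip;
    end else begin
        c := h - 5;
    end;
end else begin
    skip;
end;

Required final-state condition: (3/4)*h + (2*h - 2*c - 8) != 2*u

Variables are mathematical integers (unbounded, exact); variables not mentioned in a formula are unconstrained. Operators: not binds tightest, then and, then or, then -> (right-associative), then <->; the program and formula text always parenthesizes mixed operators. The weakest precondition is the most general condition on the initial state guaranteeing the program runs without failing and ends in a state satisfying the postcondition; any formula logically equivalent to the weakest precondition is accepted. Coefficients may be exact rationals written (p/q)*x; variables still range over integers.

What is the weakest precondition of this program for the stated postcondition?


Working backward. After the program, the postcondition (3/4)*h + (2*h - 2*c - 8) != 2*u must hold; in canonical form it is (11/4)*h != 2*c + 2*u + 8.
Then branch requires ((not (c != u - 5)) -> (11/4)*h != 2*c + 2*u + 8) and (c != u - 5 -> (3/4)*h != 2*u - 2); else branch requires (11/4)*h != 2*c + 2*u + 8.
Before the if: (u != 2*e + 8 -> (((not (c != u - 5)) -> (11/4)*h != 2*c + 2*u + 8) and (c != u - 5 -> (3/4)*h != 2*u - 2))) and ((not (u != 2*e + 8)) -> (11/4)*h != 2*c + 2*u + 8)
Before c := 2*c + 6: (u != 2*e + 8 -> (((not (2*c != u - 11)) -> (11/4)*h != 4*c + 2*u + 20) and (2*c != u - 11 -> (3/4)*h != 2*u - 2))) and ((not (u != 2*e + 8)) -> (11/4)*h != 4*c + 2*u + 20)
Before c := 3*u - 7: (u != 2*e + 8 -> (((not (5*u != 3)) -> (11/4)*h != 14*u - 8) and (5*u != 3 -> (3/4)*h != 2*u - 2))) and ((not (u != 2*e + 8)) -> (11/4)*h != 14*u - 8)
Answer: WP = (u != 2*e + 8 -> (((not (5*u != 3)) -> (11/4)*h != 14*u - 8) and (5*u != 3 -> (3/4)*h != 2*u - 2))) and ((not (u != 2*e + 8)) -> (11/4)*h != 14*u - 8)


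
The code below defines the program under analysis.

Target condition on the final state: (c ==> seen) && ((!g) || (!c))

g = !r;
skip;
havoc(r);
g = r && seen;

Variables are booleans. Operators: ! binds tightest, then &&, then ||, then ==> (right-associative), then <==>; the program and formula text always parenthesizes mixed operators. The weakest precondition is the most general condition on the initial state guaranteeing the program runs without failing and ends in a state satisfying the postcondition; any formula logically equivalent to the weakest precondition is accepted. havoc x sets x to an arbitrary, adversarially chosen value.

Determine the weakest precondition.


Working backward. After the program, (c ==> seen) && ((!g) || (!c)) must hold.
Before g := r && seen: (c ==> seen) && ((!(r && seen)) || (!c))
Before havoc r: (c ==> seen) && ((!seen) || (!c))
Before skip: (c ==> seen) && ((!seen) || (!c))
Before g := !r: (c ==> seen) && ((!seen) || (!c))
Answer: WP = (c ==> seen) && ((!seen) || (!c))


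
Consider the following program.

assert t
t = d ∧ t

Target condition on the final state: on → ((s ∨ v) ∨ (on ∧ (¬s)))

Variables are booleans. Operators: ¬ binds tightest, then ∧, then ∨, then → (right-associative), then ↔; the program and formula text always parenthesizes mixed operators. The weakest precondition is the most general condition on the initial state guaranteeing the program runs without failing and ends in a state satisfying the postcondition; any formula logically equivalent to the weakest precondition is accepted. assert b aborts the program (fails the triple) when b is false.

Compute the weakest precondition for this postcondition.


Working backward. After the program, the postcondition on → ((s ∨ v) ∨ (on ∧ (¬s))) must hold; in canonical form it is on → (s ∨ v ∨ (on ∧ (¬s))).
Before t := d ∧ t: on → (s ∨ v ∨ (on ∧ (¬s)))
Before assert t: t ∧ (on → (s ∨ v ∨ (on ∧ (¬s))))
Answer: WP = t ∧ (on → (s ∨ v ∨ (on ∧ (¬s))))


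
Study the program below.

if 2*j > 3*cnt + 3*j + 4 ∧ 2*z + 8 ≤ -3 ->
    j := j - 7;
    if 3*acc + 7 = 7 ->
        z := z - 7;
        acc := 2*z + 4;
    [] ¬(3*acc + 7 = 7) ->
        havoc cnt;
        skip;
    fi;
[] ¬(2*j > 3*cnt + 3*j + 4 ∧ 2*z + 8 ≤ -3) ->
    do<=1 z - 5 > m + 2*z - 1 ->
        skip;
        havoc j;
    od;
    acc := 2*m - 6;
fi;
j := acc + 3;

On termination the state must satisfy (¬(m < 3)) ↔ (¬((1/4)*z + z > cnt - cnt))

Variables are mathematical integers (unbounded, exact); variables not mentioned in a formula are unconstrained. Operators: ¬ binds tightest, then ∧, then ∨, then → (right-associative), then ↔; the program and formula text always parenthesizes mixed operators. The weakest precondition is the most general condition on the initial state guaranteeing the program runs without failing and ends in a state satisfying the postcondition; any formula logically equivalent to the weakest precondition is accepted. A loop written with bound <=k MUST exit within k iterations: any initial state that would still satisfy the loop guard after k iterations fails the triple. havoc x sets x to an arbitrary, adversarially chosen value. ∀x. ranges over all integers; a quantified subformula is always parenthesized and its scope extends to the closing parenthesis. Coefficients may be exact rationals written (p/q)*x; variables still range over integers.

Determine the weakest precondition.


Working backward. After the program, the postcondition (¬(m < 3)) ↔ (¬((1/4)*z + z > cnt - cnt)) must hold; in canonical form it is (¬(m < 3)) ↔ (¬((5/4)*z > 0)).
Before j := acc + 3: (¬(m < 3)) ↔ (¬((5/4)*z > 0))
Then branch requires (3*acc = 0 → ((¬(m < 3)) ↔ (¬((5/4)*z > 35/4)))) ∧ ((¬(3*acc = 0)) → ((¬(m < 3)) ↔ (¬((5/4)*z > 0)))); else branch requires (m + z < -4 → ((¬(m + z < -4)) ∧ ((¬(m < 3)) ↔ (¬((5/4)*z > 0))))) ∧ ((¬(m + z < -4)) → ((¬(m < 3)) ↔ (¬((5/4)*z > 0)))).
Before the if: ((3*cnt + j < -4 ∧ 2*z ≤ -11) → ((3*acc = 0 → ((¬(m < 3)) ↔ (¬((5/4)*z > 35/4)))) ∧ ((¬(3*acc = 0)) → ((¬(m < 3)) ↔ (¬((5/4)*z > 0)))))) ∧ ((¬(3*cnt + j < -4 ∧ 2*z ≤ -11)) → ((m + z < -4 → ((¬(m + z < -4)) ∧ ((¬(m < 3)) ↔ (¬((5/4)*z > 0))))) ∧ ((¬(m + z < -4)) → ((¬(m < 3)) ↔ (¬((5/4)*z > 0))))))
Answer: WP = ((3*cnt + j < -4 ∧ 2*z ≤ -11) → ((3*acc = 0 → ((¬(m < 3)) ↔ (¬((5/4)*z > 35/4)))) ∧ ((¬(3*acc = 0)) → ((¬(m < 3)) ↔ (¬((5/4)*z > 0)))))) ∧ ((¬(3*cnt + j < -4 ∧ 2*z ≤ -11)) → ((m + z < -4 → ((¬(m + z < -4)) ∧ ((¬(m < 3)) ↔ (¬((5/4)*z > 0))))) ∧ ((¬(m + z < -4)) → ((¬(m < 3)) ↔ (¬((5/4)*z > 0))))))


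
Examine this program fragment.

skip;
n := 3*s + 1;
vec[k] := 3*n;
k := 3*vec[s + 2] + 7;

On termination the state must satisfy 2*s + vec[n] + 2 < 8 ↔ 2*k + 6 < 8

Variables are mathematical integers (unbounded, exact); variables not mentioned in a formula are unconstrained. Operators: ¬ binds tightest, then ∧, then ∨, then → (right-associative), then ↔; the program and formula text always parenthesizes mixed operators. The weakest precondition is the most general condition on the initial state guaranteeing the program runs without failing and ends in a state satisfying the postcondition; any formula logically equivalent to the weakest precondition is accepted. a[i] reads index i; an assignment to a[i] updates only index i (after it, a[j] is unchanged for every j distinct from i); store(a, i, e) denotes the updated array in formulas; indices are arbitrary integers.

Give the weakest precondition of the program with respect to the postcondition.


Working backward. After the program, the postcondition 2*s + vec[n] + 2 < 8 ↔ 2*k + 6 < 8 must hold; in canonical form it is vec[n] + 2*s < 6 ↔ 2*k < 2.
Before k := 3*vec[s + 2] + 7: vec[n] + 2*s < 6 ↔ 6*vec[s + 2] < -12
Before vec[k] := 3*n: store(vec, k, 3*n)[n] + 2*s < 6 ↔ 6*store(vec, k, 3*n)[s + 2] < -12
Before n := 3*s + 1: store(vec, k, 9*s + 3)[3*s + 1] + 2*s < 6 ↔ 6*store(vec, k, 9*s + 3)[s + 2] < -12
Before skip: store(vec, k, 9*s + 3)[3*s + 1] + 2*s < 6 ↔ 6*store(vec, k, 9*s + 3)[s + 2] < -12
Answer: WP = store(vec, k, 9*s + 3)[3*s + 1] + 2*s < 6 ↔ 6*store(vec, k, 9*s + 3)[s + 2] < -12


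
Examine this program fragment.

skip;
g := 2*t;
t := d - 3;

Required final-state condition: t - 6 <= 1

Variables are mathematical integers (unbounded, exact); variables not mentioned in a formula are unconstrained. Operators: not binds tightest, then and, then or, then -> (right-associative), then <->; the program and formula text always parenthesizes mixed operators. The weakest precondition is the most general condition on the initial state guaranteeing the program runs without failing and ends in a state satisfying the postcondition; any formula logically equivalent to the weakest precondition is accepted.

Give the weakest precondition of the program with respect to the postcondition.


Working backward. After the program, the postcondition t - 6 <= 1 must hold; in canonical form it is t <= 7.
Before t := d - 3: d <= 10
Before g := 2*t: d <= 10
Before skip: d <= 10
Answer: WP = d <= 10


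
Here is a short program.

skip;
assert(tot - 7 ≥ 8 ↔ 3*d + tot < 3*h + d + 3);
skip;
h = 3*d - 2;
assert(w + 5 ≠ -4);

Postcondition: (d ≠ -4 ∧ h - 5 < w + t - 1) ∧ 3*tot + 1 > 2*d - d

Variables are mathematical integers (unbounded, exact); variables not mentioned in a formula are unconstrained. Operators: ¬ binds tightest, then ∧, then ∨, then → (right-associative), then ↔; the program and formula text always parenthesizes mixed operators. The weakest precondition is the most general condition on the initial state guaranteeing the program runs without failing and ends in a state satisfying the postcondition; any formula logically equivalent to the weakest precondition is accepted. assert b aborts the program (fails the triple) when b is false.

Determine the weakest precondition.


Working backward. After the program, the postcondition (d ≠ -4 ∧ h - 5 < w + t - 1) ∧ 3*tot + 1 > 2*d - d must hold; in canonical form it is d ≠ -4 ∧ h < t + w + 4 ∧ 3*tot > d - 1.
Before assert w + 5 ≠ -4: w ≠ -9 ∧ d ≠ -4 ∧ h < t + w + 4 ∧ 3*tot > d - 1
Before h := 3*d - 2: w ≠ -9 ∧ d ≠ -4 ∧ 3*d < t + w + 6 ∧ 3*tot > d - 1
Before skip: w ≠ -9 ∧ d ≠ -4 ∧ 3*d < t + w + 6 ∧ 3*tot > d - 1
Before assert tot - 7 ≥ 8 ↔ 3*d + tot < 3*h + d + 3: (tot ≥ 15 ↔ 2*d + tot < 3*h + 3) ∧ w ≠ -9 ∧ d ≠ -4 ∧ 3*d < t + w + 6 ∧ 3*tot > d - 1
Before skip: (tot ≥ 15 ↔ 2*d + tot < 3*h + 3) ∧ w ≠ -9 ∧ d ≠ -4 ∧ 3*d < t + w + 6 ∧ 3*tot > d - 1
Answer: WP = (tot ≥ 15 ↔ 2*d + tot < 3*h + 3) ∧ w ≠ -9 ∧ d ≠ -4 ∧ 3*d < t + w + 6 ∧ 3*tot > d - 1


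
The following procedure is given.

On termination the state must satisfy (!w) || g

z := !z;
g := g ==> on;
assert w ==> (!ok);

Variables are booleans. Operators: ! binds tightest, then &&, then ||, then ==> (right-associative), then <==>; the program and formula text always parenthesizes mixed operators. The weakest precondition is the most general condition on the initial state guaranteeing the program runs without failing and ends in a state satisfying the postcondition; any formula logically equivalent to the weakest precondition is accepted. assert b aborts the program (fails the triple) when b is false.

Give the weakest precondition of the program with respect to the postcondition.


Working backward. After the program, (!w) || g must hold.
Before assert w ==> (!ok): (w ==> (!ok)) && ((!w) || g)
Before g := g ==> on: (w ==> (!ok)) && ((!w) || (g ==> on))
Before z := !z: (w ==> (!ok)) && ((!w) || (g ==> on))
Answer: WP = (w ==> (!ok)) && ((!w) || (g ==> on))


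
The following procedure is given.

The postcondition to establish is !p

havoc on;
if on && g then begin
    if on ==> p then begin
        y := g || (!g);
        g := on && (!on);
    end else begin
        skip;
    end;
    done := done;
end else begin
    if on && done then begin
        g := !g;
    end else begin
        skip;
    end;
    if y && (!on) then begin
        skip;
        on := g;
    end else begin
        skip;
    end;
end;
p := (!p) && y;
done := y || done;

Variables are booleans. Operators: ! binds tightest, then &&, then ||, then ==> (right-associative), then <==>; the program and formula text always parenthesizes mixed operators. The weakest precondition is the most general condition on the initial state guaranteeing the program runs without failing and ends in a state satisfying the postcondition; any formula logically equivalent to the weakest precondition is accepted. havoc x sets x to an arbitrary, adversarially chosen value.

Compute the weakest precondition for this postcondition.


Working backward. After the program, !p must hold.
Before done := y || done: !p
Before p := (!p) && y: !((!p) && y)
Then branch requires ((on ==> p) ==> p) && ((!(on ==> p)) ==> (!((!p) && y))); else branch requires ((on && done) ==> (((y && (!on)) ==> (!((!p) && y))) && ((!(y && (!on))) ==> (!((!p) && y))))) && ((!(on && done)) ==> (((y && (!on)) ==> (!((!p) && y))) && ((!(y && (!on))) ==> (!((!p) && y))))).
Before the if: ((on && g) ==> (((on ==> p) ==> p) && ((!(on ==> p)) ==> (!((!p) && y))))) && ((!(on && g)) ==> (((on && done) ==> (((y && (!on)) ==> (!((!p) && y))) && ((!(y && (!on))) ==> (!((!p) && y))))) && ((!(on && done)) ==> (((y && (!on)) ==> (!((!p) && y))) && ((!(y && (!on))) ==> (!((!p) && y)))))))
Before havoc on: (g ==> ((!p) ==> (!((!p) && y)))) && ((!g) ==> ((done ==> (!((!p) && y))) && ((!done) ==> (!((!p) && y))))) && (y ==> (!((!p) && y))) && ((!y) ==> (!((!p) && y)))
Answer: WP = (g ==> ((!p) ==> (!((!p) && y)))) && ((!g) ==> ((done ==> (!((!p) && y))) && ((!done) ==> (!((!p) && y))))) && (y ==> (!((!p) && y))) && ((!y) ==> (!((!p) && y)))


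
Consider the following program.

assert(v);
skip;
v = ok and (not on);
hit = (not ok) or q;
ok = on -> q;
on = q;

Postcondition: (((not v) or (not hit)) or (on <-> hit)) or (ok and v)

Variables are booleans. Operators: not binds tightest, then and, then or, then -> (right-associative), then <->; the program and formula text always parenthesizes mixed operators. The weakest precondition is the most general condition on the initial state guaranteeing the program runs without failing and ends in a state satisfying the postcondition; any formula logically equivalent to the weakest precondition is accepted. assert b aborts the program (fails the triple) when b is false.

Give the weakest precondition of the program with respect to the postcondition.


Working backward. After the program, the postcondition (((not v) or (not hit)) or (on <-> hit)) or (ok and v) must hold; in canonical form it is (not v) or (not hit) or (on <-> hit) or (ok and v).
Before on := q: (not v) or (not hit) or (q <-> hit) or (ok and v)
Before ok := on -> q: (not v) or (not hit) or (q <-> hit) or ((on -> q) and v)
Before hit := (not ok) or q: (not v) or (not ((not ok) or q)) or (q <-> ((not ok) or q)) or ((on -> q) and v)
Before v := ok and (not on): (not (ok and (not on))) or (not ((not ok) or q)) or (q <-> ((not ok) or q)) or ((on -> q) and ok and (not on))
Before skip: (not (ok and (not on))) or (not ((not ok) or q)) or (q <-> ((not ok) or q)) or ((on -> q) and ok and (not on))
Before assert v: v and ((not (ok and (not on))) or (not ((not ok) or q)) or (q <-> ((not ok) or q)) or ((on -> q) and ok and (not on)))
Answer: WP = v and ((not (ok and (not on))) or (not ((not ok) or q)) or (q <-> ((not ok) or q)) or ((on -> q) and ok and (not on)))
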